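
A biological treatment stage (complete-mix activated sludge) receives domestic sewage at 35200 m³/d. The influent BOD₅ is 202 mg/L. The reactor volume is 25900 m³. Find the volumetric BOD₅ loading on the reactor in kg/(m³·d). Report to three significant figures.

L_v ≈ 0.275 kg BOD₅/(m³·d)

Volumetric loading L_v = Q·S₀ / V = 35200 × 202 g/m³ / 25900 m³ = 274.5 g/(m³·d) = 0.2745 kg BOD₅/(m³·d).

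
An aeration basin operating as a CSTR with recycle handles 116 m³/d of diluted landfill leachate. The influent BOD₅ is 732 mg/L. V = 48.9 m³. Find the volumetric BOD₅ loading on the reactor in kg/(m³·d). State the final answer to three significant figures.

Applied BOD₅ load per unit volume = Q·S₀/V = (116 × 732/1000)/48.90 = 1.736 kg BOD₅·m⁻³·d⁻¹.

L_v ≈ 1.74 kg BOD₅/(m³·d)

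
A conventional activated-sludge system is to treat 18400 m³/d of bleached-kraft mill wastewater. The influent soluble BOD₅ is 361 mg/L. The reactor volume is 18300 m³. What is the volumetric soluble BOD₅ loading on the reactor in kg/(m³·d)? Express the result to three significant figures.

L_v = Q S₀ / V = 18400 × 361 × 10⁻³ / 18300 = 0.3630 kg/(m³·d).

L_v ≈ 0.363 kg soluble BOD₅/(m³·d)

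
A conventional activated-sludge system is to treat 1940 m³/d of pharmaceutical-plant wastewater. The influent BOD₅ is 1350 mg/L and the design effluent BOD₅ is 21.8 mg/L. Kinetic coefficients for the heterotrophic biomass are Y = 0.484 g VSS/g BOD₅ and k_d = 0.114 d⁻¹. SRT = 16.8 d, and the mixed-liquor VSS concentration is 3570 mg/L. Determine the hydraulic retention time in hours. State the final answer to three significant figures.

τ ≈ 24.9 h

Rearranging the biomass balance for a CMAS with decay, V = Y·Q·ΔS·θ_c / [X·(1+k_d θ_c)] = 0.484 × 1940 × (1350 − 21.8) × 16.8 / [3570 × (1 + 0.114 × 16.8)] = 2.1×10^7 / 10407 = 2013 m³.
Hydraulic retention time τ = V/Q = 2013 / 1940 = 1.038 d = 24.91 h.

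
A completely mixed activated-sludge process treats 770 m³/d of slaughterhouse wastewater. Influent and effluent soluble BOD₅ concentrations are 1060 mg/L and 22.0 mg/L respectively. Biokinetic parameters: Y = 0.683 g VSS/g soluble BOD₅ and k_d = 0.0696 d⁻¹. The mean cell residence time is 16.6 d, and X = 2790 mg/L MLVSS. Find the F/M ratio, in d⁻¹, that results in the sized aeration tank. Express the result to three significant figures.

Steady-state biomass mass balance: V·X·(1 + k_d·θ_c) = Y·Q·(S₀ − S)·θ_c, so V = 0.683 × 770 × (1060 − 22.0) × 16.6 / [2790 × (1 + 0.0696 × 16.6)] = 9.06×10^6 / 6013 = 1507 m³.
F/M = applied load / biomass = Q·S₀/(V·X) = 770 × 1060 / (1507 × 2790) = 0.1941 d⁻¹.

F/M ≈ 0.194 d⁻¹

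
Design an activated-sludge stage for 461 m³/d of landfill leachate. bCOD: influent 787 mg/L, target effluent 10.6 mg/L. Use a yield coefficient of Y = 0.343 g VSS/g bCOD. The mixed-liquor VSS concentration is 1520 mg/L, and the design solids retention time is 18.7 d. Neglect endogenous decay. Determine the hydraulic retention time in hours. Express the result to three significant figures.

Biomass mass balance (decay neglected): V·X = Y·Q·(S₀ − S)·θ_c, so V = 0.343 × 461 × (787 − 10.6) × 18.7 / 1520 = 1510 m³.
HRT = V/Q = 1510 m³ / 461 m³·d⁻¹ = 3.276 d × 24 = 78.63 h.

τ ≈ 78.6 h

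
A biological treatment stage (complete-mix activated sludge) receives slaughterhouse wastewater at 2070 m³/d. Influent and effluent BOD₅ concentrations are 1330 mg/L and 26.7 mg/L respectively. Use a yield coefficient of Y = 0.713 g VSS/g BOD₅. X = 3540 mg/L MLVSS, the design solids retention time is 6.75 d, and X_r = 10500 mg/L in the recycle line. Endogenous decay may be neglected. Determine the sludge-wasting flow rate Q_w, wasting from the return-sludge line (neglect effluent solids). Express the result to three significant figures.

With k_d = 0 the design equation reduces to V = Y Q (S₀−S) θ_c / X = 0.713 × 2070 × (1330 − 26.7) × 6.75 / 3540 = 3668 m³.
Q_w = (V·X)/(θ_c X_r) = 3668 × 3540 / (6.75 × 10500) = 183.2 m³/d.

Q_w ≈ 183 m³/d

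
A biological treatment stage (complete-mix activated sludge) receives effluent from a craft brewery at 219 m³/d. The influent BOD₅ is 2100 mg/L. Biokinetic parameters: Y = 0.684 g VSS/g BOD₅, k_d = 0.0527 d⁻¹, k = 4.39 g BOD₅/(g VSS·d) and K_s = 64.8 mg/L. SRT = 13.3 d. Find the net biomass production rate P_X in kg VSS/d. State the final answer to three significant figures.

P_X ≈ 185 kg VSS/d

For a completely mixed reactor with recycle the Lawrence–McCarty relation gives S = K_s·(1 + k_d·θ_c) / [θ_c·(Y·k − k_d) − 1] = 64.8 × (1 + 0.0527 × 13.3) / [13.3 × (0.684 × 4.39 − 0.0527) − 1] = 110.2 / 38.24 = 2.883 mg/L.
Observed yield with endogenous decay: Y_obs = Y / (1 + k_d·θ_c) = 0.684 / (1 + 0.0527 × 13.3) = 0.684 / 1.701 = 0.4021 g VSS/g BOD₅.
ΔS = 2100 − 2.88 = 2097 mg/L, so the substrate removal rate is 219 × 2097/1000 = 459.3 kg BOD₅/d.
So the net sludge growth is P_X = 0.4021 × 459.3 = 184.7 kg VSS/d.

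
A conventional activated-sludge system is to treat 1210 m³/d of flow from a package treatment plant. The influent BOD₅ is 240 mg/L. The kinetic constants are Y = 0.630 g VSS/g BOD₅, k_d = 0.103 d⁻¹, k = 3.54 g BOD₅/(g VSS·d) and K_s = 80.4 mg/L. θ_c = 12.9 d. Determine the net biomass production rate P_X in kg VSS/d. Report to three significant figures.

From the Monod/SRT balance for a CMAS, S = K_s·(1+k_d θ_c)/[θ_c·(Y k − k_d) − 1] = 80.4 × (1 + 0.103 × 12.9) / [12.9 × (0.630 × 3.54 − 0.103) − 1] = 187.2 / 26.44 = 7.081 mg/L.
Observed yield with endogenous decay: Y_obs = Y / (1 + k_d·θ_c) = 0.630 / (1 + 0.103 × 12.9) = 0.630 / 2.329 = 0.2705 g VSS/g BOD₅.
ΔS = 240 − 7.08 = 232.9 mg/L, so the substrate removal rate is 1210 × 232.9/1000 = 281.8 kg BOD₅/d.
P_X = Y_obs · Q(S₀ − S) = 0.2705 × 281.8 = 76.25 kg VSS/d.

P_X ≈ 76.2 kg VSS/d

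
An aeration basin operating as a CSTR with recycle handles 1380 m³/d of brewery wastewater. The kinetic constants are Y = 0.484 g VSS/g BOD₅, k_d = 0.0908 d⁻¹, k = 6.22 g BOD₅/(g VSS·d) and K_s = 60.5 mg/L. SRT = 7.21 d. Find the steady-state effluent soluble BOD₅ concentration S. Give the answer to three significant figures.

Effluent substrate depends only on kinetics and SRT: S = K_s(1 + k_d θ_c) / [θ_c(Yk − k_d) − 1] = 60.5 × (1 + 0.0908 × 7.21) / [7.21 × (0.484 × 6.22 − 0.0908) − 1] = 100.1 / 20.05 = 4.993 mg/L.

S ≈ 4.99 mg/L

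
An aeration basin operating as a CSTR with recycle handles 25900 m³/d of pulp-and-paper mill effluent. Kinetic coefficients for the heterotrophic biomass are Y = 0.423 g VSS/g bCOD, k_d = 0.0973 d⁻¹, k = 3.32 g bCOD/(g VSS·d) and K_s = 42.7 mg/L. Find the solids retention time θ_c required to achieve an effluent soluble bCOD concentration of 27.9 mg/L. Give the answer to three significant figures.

θ_c ≈ 2.18 d

Specific growth rate at S = 27.9 mg/L: μ = YkS/(K_s+S) = 0.423·3.32·27.9/(42.7+27.9) = 0.5550 d⁻¹.
1/θ_c = 0.5550 − 0.0973 = 0.4577 d⁻¹, so θ_c = 2.185 d.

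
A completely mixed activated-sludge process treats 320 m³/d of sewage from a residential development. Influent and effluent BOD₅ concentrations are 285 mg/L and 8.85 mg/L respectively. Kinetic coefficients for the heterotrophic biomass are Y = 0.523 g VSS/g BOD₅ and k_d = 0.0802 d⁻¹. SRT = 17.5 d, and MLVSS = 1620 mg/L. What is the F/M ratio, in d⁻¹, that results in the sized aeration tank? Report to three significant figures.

F/M ≈ 0.271 d⁻¹

From the SRT design equation V = Y Q (S₀−S) θ_c / [X (1 + k_d θ_c)] = 0.523 × 320 × (285 − 8.85) × 17.5 / [1620 × (1 + 0.0802 × 17.5)] = 8.09×10^5 / 3894 = 207.7 m³.
Food-to-microorganism ratio F/M = Q S₀ / (V X) = 320 × 285 / (207.7 × 1620) = 0.2710 d⁻¹.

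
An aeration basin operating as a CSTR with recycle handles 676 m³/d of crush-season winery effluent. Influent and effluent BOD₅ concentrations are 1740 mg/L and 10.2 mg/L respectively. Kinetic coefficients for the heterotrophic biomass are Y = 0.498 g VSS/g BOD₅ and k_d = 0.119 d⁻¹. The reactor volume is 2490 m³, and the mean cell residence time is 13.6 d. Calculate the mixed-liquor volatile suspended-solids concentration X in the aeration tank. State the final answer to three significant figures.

Solving the biomass balance for X: X = Y Q (S₀−S) θ_c / [V (1+k_d θ_c)] = 0.498 × 676 × (1740 − 10.2) × 13.6 / [2490 × (1 + 0.119 × 13.6)] = 1215 mg/L.

X ≈ 1210 mg/L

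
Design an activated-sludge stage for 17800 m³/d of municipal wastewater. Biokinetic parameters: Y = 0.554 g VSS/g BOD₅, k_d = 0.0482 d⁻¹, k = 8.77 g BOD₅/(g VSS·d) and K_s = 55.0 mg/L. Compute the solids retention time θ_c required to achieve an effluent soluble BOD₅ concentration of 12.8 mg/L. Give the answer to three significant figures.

θ_c ≈ 1.15 d

Specific growth rate at S = 12.8 mg/L: μ = YkS/(K_s+S) = 0.554·8.77·12.8/(55.0+12.8) = 0.9173 d⁻¹.
θ_c = 1/(μ − k_d) = 1/(0.9173 − 0.0482) = 1/0.8691 = 1.151 d.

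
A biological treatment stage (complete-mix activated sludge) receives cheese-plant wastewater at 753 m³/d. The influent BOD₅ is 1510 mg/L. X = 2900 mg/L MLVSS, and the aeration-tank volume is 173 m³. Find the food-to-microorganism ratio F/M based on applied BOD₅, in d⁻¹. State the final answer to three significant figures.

F/M ≈ 2.27 d⁻¹

Food-to-microorganism ratio F/M = Q S₀ / (V X) = 753 × 1510 / (173.0 × 2900) = 2.266 d⁻¹.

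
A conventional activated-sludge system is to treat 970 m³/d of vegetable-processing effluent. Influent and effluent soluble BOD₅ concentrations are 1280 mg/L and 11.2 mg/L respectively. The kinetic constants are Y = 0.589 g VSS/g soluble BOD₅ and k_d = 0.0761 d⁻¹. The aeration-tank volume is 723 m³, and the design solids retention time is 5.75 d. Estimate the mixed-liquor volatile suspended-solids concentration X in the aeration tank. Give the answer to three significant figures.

X ≈ 4010 mg/L

Solving the biomass balance for X: X = Y Q (S₀−S) θ_c / [V (1+k_d θ_c)] = 0.589 × 970 × (1280 − 11.2) × 5.75 / [723 × (1 + 0.0761 × 5.75)] = 4010 mg/L.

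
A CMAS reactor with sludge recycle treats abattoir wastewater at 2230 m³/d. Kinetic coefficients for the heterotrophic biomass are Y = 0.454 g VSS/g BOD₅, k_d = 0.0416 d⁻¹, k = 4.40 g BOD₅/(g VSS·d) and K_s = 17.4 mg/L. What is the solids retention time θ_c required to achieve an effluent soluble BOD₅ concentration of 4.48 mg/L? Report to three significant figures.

At the target effluent, Y k S/(K_s+S) = 0.454×4.40×4.48/21.88 = 0.4090 d⁻¹.
1/θ_c = 0.4090 − 0.0416 = 0.3674 d⁻¹, so θ_c = 2.722 d.

θ_c ≈ 2.72 d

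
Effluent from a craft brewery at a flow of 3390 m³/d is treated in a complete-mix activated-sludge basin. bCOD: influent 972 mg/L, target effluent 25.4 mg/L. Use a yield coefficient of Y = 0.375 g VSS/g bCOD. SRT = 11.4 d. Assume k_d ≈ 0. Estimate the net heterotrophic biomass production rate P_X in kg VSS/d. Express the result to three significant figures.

With endogenous decay neglected, the observed yield equals the true yield: Y_obs = Y = 0.375 g VSS/g bCOD.
ΔS = 972 − 25.4 = 946.6 mg/L, so the substrate removal rate is 3390 × 946.6/1000 = 3209 kg bCOD/d.
So the net sludge growth is P_X = 0.3750 × 3209 = 1203 kg VSS/d.

P_X ≈ 1200 kg VSS/d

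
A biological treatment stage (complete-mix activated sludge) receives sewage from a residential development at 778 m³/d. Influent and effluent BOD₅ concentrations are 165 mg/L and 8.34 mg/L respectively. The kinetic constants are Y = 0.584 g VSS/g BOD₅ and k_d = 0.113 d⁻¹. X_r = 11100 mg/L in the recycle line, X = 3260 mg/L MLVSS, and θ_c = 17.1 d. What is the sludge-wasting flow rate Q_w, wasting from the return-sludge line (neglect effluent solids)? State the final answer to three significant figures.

Q_w ≈ 2.19 m³/d

From the SRT design equation V = Y Q (S₀−S) θ_c / [X (1 + k_d θ_c)] = 0.584 × 778 × (165 − 8.34) × 17.1 / [3260 × (1 + 0.113 × 17.1)] = 1.22×10^6 / 9559 = 127.3 m³.
Wasting from the return line (neglecting effluent solids): Q_w = V·X / (θ_c·X_r) = 127.3 × 3260 / (17.1 × 11100) = 2.187 m³/d.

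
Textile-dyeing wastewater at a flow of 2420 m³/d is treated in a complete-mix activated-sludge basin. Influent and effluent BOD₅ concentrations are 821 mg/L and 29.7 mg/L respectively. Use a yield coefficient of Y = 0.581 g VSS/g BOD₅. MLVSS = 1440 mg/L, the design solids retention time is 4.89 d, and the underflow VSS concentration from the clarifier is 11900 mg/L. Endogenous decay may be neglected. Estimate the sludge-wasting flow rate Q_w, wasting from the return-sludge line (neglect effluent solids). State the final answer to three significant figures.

V·X = Y·Q·ΔS·θ_c gives V = 0.581 × 2420 × (821 − 29.7) × 4.89 / 1440 = 3778 m³.
Wasting from the return line (neglecting effluent solids): Q_w = V·X / (θ_c·X_r) = 3778 × 1440 / (4.89 × 11900) = 93.49 m³/d.

Q_w ≈ 93.5 m³/d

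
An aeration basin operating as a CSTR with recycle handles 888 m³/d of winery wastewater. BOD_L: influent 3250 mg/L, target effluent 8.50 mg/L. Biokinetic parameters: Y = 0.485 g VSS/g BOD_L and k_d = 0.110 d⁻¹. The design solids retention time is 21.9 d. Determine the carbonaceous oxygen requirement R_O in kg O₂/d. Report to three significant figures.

R_O ≈ 2300 kg O₂/d

Correct the yield for decay: Y_obs = Y/(1 + k_d θ_c) = 0.485 / (1 + 0.110 × 21.9) = 0.485 / 3.409 = 0.1423.
Substrate removed = Q·(S₀ − S) = 888 m³/d × (3250 − 8.50) g/m³ = 2.88×10^6 g/d = 2878 kg/d.
Net sludge production P_X = 0.1423 × 2878 = 409.5 kg VSS/d.
R_O = Q·(S₀ − S) − 1.42·P_X = 2878 − 1.42 × 409.5 = 2297 kg O₂/d.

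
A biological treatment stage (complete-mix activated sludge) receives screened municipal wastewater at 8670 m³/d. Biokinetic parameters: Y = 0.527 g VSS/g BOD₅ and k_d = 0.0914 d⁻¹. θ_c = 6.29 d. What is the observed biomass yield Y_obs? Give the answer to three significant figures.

Y_obs ≈ 0.335 g VSS/g BOD₅

The observed yield is Y_obs = Y/(1 + k_d·θ_c) = 0.527 / (1 + 0.0914 × 6.29) = 0.527 / 1.575 = 0.3346 g VSS per g BOD₅ removed.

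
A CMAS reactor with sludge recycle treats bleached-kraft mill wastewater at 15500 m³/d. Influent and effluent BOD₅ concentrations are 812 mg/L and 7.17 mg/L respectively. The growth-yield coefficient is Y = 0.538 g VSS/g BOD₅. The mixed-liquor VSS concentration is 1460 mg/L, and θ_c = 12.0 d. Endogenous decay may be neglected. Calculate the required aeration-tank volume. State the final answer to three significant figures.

Biomass mass balance (decay neglected): V·X = Y·Q·(S₀ − S)·θ_c, so V = 0.538 × 15500 × (812 − 7.17) × 12.0 / 1460 = 55163 m³.

V ≈ 55200 m³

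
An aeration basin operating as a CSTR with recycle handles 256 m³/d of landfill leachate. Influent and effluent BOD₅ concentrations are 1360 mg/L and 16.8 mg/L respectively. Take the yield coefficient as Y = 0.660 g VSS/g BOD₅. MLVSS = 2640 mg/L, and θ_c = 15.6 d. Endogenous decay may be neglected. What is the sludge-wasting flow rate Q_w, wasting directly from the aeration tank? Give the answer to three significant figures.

With k_d = 0 the design equation reduces to V = Y Q (S₀−S) θ_c / X = 0.660 × 256 × (1360 − 16.8) × 15.6 / 2640 = 1341 m³.
Wasting from the aeration tank: Q_w = V / θ_c = 1341 / 15.6 = 85.96 m³/d.

Q_w ≈ 86.0 m³/d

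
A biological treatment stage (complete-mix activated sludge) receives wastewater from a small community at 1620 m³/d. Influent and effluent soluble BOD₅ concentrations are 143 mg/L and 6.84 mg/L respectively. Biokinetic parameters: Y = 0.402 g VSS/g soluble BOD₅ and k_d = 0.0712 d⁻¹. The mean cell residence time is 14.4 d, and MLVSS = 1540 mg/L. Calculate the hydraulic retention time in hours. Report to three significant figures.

τ ≈ 6.07 h

Steady-state biomass mass balance: V·X·(1 + k_d·θ_c) = Y·Q·(S₀ − S)·θ_c, so V = 0.402 × 1620 × (143 − 6.84) × 14.4 / [1540 × (1 + 0.0712 × 14.4)] = 1.28×10^6 / 3119 = 409.4 m³.
Hydraulic retention time τ = V/Q = 409.4 / 1620 = 0.2527 d = 6.065 h.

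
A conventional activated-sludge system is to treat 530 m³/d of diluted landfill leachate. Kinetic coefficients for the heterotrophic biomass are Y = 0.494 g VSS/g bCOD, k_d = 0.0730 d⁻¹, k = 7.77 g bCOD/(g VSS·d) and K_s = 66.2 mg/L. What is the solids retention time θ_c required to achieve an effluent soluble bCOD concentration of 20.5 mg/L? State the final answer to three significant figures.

Specific growth rate at S = 20.5 mg/L: μ = YkS/(K_s+S) = 0.494·7.77·20.5/(66.2+20.5) = 0.9076 d⁻¹.
1/θ_c = 0.9076 − 0.0730 = 0.8346 d⁻¹, so θ_c = 1.198 d.

θ_c ≈ 1.20 d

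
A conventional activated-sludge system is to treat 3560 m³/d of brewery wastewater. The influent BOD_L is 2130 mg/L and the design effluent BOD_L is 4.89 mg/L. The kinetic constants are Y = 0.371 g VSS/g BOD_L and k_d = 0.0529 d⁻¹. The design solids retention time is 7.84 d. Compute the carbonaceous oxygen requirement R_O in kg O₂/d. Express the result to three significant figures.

The observed yield is Y_obs = Y/(1 + k_d·θ_c) = 0.371 / (1 + 0.0529 × 7.84) = 0.371 / 1.415 = 0.2622 g VSS per g BOD_L removed.
Mass of BOD_L removed per day: Q(S₀ − S) = 3560 × 2125 g/m³ = 7565 kg/d.
P_X = Y_obs·Q·(S₀ − S) = 0.2622 × 7565 = 1984 kg VSS/d.
R_O = Q·(S₀ − S) − 1.42·P_X = 7565 − 1.42 × 1984 = 4748 kg O₂/d.

R_O ≈ 4750 kg O₂/d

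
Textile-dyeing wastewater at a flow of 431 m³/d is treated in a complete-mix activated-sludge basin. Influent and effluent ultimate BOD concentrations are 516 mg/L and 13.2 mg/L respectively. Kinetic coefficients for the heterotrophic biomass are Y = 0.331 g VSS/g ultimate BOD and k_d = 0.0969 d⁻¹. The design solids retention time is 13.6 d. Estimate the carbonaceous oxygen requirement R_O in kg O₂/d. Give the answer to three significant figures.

R_O ≈ 173 kg O₂/d

Correct the yield for decay: Y_obs = Y/(1 + k_d θ_c) = 0.331 / (1 + 0.0969 × 13.6) = 0.331 / 2.318 = 0.1428.
Substrate removed = Q·(S₀ − S) = 431 m³/d × (516 − 13.2) g/m³ = 2.17×10^5 g/d = 216.7 kg/d.
P_X = Y_obs·Q·(S₀ − S) = 0.1428 × 216.7 = 30.95 kg VSS/d.
R_O = Q·ΔS − 1.42 P_X = 216.7 − 43.94 = 172.8 kg O₂/d.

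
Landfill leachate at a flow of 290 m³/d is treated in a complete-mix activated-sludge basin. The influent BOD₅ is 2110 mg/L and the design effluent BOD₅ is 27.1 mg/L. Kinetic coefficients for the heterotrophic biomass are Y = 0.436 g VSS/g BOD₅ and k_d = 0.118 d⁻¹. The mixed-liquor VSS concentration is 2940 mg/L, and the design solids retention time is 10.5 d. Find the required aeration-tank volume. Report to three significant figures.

Steady-state biomass mass balance: V·X·(1 + k_d·θ_c) = Y·Q·(S₀ − S)·θ_c, so V = 0.436 × 290 × (2110 − 27.1) × 10.5 / [2940 × (1 + 0.118 × 10.5)] = 2.77×10^6 / 6583 = 420.1 m³.

V ≈ 420 m³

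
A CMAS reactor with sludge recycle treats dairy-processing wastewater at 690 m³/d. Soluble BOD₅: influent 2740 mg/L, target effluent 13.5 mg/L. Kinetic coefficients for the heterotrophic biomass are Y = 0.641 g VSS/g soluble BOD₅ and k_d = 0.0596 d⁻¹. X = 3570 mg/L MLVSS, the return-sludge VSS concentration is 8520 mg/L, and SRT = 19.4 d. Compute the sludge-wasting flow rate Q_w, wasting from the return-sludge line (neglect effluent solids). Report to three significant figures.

Q_w ≈ 65.6 m³/d

Rearranging the biomass balance for a CMAS with decay, V = Y·Q·ΔS·θ_c / [X·(1+k_d θ_c)] = 0.641 × 690 × (2740 − 13.5) × 19.4 / [3570 × (1 + 0.0596 × 19.4)] = 2.34×10^7 / 7698 = 3039 m³.
θ_c = V·X/(Q_w·X_r) when wasting from the recycle, so Q_w = V·X/(θ_c·X_r) = 3039 × 3570 / (19.4 × 8520) = 65.64 m³/d.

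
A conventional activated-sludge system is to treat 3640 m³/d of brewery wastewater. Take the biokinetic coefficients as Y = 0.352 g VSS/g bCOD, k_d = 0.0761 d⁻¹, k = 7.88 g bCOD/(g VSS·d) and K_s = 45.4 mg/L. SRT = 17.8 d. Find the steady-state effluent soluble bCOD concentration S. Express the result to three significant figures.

Effluent substrate depends only on kinetics and SRT: S = K_s(1 + k_d θ_c) / [θ_c(Yk − k_d) − 1] = 45.4 × (1 + 0.0761 × 17.8) / [17.8 × (0.352 × 7.88 − 0.0761) − 1] = 106.9 / 47.02 = 2.274 mg/L.

S ≈ 2.27 mg/L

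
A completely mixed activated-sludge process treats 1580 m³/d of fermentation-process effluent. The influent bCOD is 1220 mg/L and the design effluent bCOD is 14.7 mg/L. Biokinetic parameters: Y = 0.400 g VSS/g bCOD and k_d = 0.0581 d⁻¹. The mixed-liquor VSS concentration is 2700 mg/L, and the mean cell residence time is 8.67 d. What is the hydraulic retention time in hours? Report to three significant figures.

Rearranging the biomass balance for a CMAS with decay, V = Y·Q·ΔS·θ_c / [X·(1+k_d θ_c)] = 0.400 × 1580 × (1220 − 14.7) × 8.67 / [2700 × (1 + 0.0581 × 8.67)] = 6.6×10^6 / 4060 = 1627 m³.
Hydraulic retention time τ = V/Q = 1627 / 1580 = 1.030 d = 24.71 h.

τ ≈ 24.7 h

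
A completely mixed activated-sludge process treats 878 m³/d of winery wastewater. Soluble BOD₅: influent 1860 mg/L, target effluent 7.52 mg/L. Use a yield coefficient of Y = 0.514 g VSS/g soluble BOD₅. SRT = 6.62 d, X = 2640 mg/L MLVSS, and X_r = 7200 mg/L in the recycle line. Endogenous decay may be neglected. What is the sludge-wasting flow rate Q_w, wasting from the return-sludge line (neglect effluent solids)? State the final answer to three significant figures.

Biomass mass balance (decay neglected): V·X = Y·Q·(S₀ − S)·θ_c, so V = 0.514 × 878 × (1860 − 7.52) × 6.62 / 2640 = 2096 m³.
Wasting from the return line (neglecting effluent solids): Q_w = V·X / (θ_c·X_r) = 2096 × 2640 / (6.62 × 7200) = 116.1 m³/d.

Q_w ≈ 116 m³/d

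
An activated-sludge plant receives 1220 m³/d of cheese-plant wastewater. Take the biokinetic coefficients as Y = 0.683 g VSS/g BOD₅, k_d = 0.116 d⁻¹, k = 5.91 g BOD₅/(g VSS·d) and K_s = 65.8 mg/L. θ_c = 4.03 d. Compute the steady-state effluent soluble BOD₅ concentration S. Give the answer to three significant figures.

S ≈ 6.52 mg/L

For a completely mixed reactor with recycle the Lawrence–McCarty relation gives S = K_s·(1 + k_d·θ_c) / [θ_c·(Y·k − k_d) − 1] = 65.8 × (1 + 0.116 × 4.03) / [4.03 × (0.683 × 5.91 − 0.116) − 1] = 96.56 / 14.80 = 6.524 mg/L.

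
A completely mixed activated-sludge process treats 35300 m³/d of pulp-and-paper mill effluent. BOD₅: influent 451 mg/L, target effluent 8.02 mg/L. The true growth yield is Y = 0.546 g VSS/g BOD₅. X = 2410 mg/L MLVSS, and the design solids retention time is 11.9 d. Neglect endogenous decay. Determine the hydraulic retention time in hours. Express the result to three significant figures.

Biomass mass balance (decay neglected): V·X = Y·Q·(S₀ − S)·θ_c, so V = 0.546 × 35300 × (451 − 8.02) × 11.9 / 2410 = 42158 m³.
τ = V/Q = 42158/35300 = 1.194 d, or 28.66 h.

τ ≈ 28.7 h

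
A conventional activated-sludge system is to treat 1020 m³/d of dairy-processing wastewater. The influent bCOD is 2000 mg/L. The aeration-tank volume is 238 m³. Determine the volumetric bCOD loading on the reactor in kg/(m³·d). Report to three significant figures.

Applied bCOD load per unit volume = Q·S₀/V = (1020 × 2000/1000)/238.0 = 8.571 kg bCOD·m⁻³·d⁻¹.

L_v ≈ 8.57 kg bCOD/(m³·d)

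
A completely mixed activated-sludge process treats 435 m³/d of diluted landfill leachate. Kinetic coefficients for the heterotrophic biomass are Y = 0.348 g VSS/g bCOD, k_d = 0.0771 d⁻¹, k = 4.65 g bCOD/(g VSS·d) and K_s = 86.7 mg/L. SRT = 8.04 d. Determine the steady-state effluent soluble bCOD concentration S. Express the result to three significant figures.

S ≈ 12.3 mg/L

From the Monod/SRT balance for a CMAS, S = K_s·(1+k_d θ_c)/[θ_c·(Y k − k_d) − 1] = 86.7 × (1 + 0.0771 × 8.04) / [8.04 × (0.348 × 4.65 − 0.0771) − 1] = 140.4 / 11.39 = 12.33 mg/L.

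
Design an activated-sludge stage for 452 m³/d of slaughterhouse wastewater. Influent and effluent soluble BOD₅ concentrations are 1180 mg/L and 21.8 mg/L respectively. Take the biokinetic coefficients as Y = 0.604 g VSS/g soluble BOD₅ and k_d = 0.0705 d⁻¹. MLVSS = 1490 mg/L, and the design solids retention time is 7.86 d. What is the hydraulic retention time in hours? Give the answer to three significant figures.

From the SRT design equation V = Y Q (S₀−S) θ_c / [X (1 + k_d θ_c)] = 0.604 × 452 × (1180 − 21.8) × 7.86 / [1490 × (1 + 0.0705 × 7.86)] = 2.49×10^6 / 2316 = 1073 m³.
HRT = V/Q = 1073 m³ / 452 m³·d⁻¹ = 2.374 d × 24 = 56.99 h.

τ ≈ 57.0 h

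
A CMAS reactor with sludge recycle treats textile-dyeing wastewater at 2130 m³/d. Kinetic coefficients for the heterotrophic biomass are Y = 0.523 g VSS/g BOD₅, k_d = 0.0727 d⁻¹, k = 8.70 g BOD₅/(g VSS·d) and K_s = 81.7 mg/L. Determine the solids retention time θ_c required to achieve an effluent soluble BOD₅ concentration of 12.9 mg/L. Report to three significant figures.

Specific growth rate at S = 12.9 mg/L: μ = YkS/(K_s+S) = 0.523·8.70·12.9/(81.7+12.9) = 0.6205 d⁻¹.
Then 1/θ_c = μ − k_d = 0.6205 − 0.0727 = 0.5478 d⁻¹, giving θ_c = 1.826 d.

θ_c ≈ 1.83 d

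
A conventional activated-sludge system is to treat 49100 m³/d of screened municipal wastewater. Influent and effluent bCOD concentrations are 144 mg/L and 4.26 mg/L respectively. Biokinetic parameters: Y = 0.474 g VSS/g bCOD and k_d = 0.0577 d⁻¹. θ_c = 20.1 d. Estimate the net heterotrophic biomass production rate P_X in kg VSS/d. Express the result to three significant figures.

P_X ≈ 1510 kg VSS/d

Observed yield with endogenous decay: Y_obs = Y / (1 + k_d·θ_c) = 0.474 / (1 + 0.0577 × 20.1) = 0.474 / 2.160 = 0.2195 g VSS/g bCOD.
Substrate removed = Q·(S₀ − S) = 49100 m³/d × (144 − 4.26) g/m³ = 6.86×10^6 g/d = 6861 kg/d.
So the net sludge growth is P_X = 0.2195 × 6861 = 1506 kg VSS/d.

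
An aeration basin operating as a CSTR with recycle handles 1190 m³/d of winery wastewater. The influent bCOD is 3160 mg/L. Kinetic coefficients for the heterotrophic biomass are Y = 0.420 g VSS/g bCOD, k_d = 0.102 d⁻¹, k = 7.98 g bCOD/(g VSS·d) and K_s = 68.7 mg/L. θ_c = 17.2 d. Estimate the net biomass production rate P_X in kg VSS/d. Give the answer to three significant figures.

From the Monod/SRT balance for a CMAS, S = K_s·(1+k_d θ_c)/[θ_c·(Y k − k_d) − 1] = 68.7 × (1 + 0.102 × 17.2) / [17.2 × (0.420 × 7.98 − 0.102) − 1] = 189.2 / 54.89 = 3.447 mg/L.
The observed yield is Y_obs = Y/(1 + k_d·θ_c) = 0.420 / (1 + 0.102 × 17.2) = 0.420 / 2.754 = 0.1525 g VSS per g bCOD removed.
ΔS = 3160 − 3.45 = 3157 mg/L, so the substrate removal rate is 1190 × 3157/1000 = 3756 kg bCOD/d.
P_X = Y_obs · Q(S₀ − S) = 0.1525 × 3756 = 572.8 kg VSS/d.

P_X ≈ 573 kg VSS/d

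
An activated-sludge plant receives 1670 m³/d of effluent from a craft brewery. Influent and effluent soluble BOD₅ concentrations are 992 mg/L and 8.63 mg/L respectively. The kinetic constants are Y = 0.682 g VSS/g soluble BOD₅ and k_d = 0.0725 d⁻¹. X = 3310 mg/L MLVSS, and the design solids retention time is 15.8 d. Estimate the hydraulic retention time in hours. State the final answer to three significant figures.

Rearranging the biomass balance for a CMAS with decay, V = Y·Q·ΔS·θ_c / [X·(1+k_d θ_c)] = 0.682 × 1670 × (992 − 8.63) × 15.8 / [3310 × (1 + 0.0725 × 15.8)] = 1.77×10^7 / 7102 = 2492 m³.
HRT = V/Q = 2492 m³ / 1670 m³·d⁻¹ = 1.492 d × 24 = 35.81 h.

τ ≈ 35.8 h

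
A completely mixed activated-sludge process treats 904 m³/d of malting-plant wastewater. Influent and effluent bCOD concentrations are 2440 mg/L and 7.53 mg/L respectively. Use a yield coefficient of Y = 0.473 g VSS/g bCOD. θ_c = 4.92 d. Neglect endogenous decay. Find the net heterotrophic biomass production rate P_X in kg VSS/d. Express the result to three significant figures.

P_X ≈ 1040 kg VSS/d

With endogenous decay neglected, the observed yield equals the true yield: Y_obs = Y = 0.473 g VSS/g bCOD.
Q·(S₀ − S) = 904 × (2440 − 7.53) × 10⁻³ = 2199 kg/d removed.
Biomass produced: P_X = Y_obs·Q·ΔS = 0.4730 × 2199 ≈ 1040 kg VSS/d.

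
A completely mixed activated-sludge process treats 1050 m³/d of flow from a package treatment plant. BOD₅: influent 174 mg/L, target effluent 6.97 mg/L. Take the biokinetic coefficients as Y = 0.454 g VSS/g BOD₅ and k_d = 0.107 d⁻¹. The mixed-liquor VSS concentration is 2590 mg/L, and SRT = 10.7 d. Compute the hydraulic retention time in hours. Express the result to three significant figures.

τ ≈ 3.51 h

Steady-state biomass mass balance: V·X·(1 + k_d·θ_c) = Y·Q·(S₀ − S)·θ_c, so V = 0.454 × 1050 × (174 − 6.97) × 10.7 / [2590 × (1 + 0.107 × 10.7)] = 8.52×10^5 / 5555 = 153.4 m³.
τ = V/Q = 153.4/1050 = 0.1461 d, or 3.505 h.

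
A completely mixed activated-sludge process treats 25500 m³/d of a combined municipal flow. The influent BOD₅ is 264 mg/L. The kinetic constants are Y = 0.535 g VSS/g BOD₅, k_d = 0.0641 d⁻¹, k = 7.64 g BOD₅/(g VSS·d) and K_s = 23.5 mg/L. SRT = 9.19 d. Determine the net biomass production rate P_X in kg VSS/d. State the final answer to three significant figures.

From the Monod/SRT balance for a CMAS, S = K_s·(1+k_d θ_c)/[θ_c·(Y k − k_d) − 1] = 23.5 × (1 + 0.0641 × 9.19) / [9.19 × (0.535 × 7.64 − 0.0641) − 1] = 37.34 / 35.97 = 1.038 mg/L.
The observed yield is Y_obs = Y/(1 + k_d·θ_c) = 0.535 / (1 + 0.0641 × 9.19) = 0.535 / 1.589 = 0.3367 g VSS per g BOD₅ removed.
ΔS = 264 − 1.04 = 263.0 mg/L, so the substrate removal rate is 25500 × 263.0/1000 = 6705 kg BOD₅/d.
P_X = Y_obs · Q(S₀ − S) = 0.3367 × 6705 = 2258 kg VSS/d.

P_X ≈ 2260 kg VSS/d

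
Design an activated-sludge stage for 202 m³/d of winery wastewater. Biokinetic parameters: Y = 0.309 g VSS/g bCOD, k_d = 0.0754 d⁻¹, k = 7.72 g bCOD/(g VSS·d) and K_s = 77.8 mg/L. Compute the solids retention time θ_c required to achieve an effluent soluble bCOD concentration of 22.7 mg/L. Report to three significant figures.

θ_c ≈ 2.16 d

Specific growth rate at S = 22.7 mg/L: μ = YkS/(K_s+S) = 0.309·7.72·22.7/(77.8+22.7) = 0.5388 d⁻¹.
θ_c = 1/(μ − k_d) = 1/(0.5388 − 0.0754) = 1/0.4634 = 2.158 d.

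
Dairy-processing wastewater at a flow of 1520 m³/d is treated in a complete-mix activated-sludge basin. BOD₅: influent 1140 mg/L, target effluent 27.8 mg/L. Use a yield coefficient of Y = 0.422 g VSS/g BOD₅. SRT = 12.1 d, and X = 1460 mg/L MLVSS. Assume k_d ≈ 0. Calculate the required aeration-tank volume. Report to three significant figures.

V ≈ 5910 m³

Biomass mass balance (decay neglected): V·X = Y·Q·(S₀ − S)·θ_c, so V = 0.422 × 1520 × (1140 − 27.8) × 12.1 / 1460 = 5913 m³.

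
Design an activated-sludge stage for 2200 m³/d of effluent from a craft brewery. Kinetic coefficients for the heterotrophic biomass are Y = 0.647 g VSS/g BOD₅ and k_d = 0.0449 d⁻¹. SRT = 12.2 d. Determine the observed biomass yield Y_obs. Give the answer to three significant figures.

Y_obs ≈ 0.418 g VSS/g BOD₅

Correct the yield for decay: Y_obs = Y/(1 + k_d θ_c) = 0.647 / (1 + 0.0449 × 12.2) = 0.647 / 1.548 = 0.4180.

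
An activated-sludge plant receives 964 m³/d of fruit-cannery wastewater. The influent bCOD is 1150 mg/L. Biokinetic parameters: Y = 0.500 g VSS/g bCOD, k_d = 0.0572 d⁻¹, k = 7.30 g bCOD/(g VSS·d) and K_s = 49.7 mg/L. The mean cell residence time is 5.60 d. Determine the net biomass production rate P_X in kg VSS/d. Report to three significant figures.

P_X ≈ 419 kg VSS/d

From the Monod/SRT balance for a CMAS, S = K_s·(1+k_d θ_c)/[θ_c·(Y k − k_d) − 1] = 49.7 × (1 + 0.0572 × 5.60) / [5.60 × (0.500 × 7.30 − 0.0572) − 1] = 65.62 / 19.12 = 3.432 mg/L.
Correct the yield for decay: Y_obs = Y/(1 + k_d θ_c) = 0.500 / (1 + 0.0572 × 5.60) = 0.500 / 1.320 = 0.3787.
Mass of bCOD removed per day: Q(S₀ − S) = 964 × 1147 g/m³ = 1105 kg/d.
Net biomass production P_X = Y_obs × Q·(S₀ − S) = 0.3787 × 1105 = 418.6 kg VSS/d.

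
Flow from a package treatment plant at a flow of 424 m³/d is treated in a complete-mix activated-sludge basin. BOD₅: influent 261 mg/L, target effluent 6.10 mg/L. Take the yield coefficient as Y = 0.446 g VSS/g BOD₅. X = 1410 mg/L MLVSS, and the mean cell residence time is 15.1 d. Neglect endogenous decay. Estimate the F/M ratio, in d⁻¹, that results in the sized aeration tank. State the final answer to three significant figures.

F/M ≈ 0.152 d⁻¹

With k_d = 0 the design equation reduces to V = Y Q (S₀−S) θ_c / X = 0.446 × 424 × (261 − 6.10) × 15.1 / 1410 = 516.2 m³.
F/M = applied load / biomass = Q·S₀/(V·X) = 424 × 261 / (516.2 × 1410) = 0.1520 d⁻¹.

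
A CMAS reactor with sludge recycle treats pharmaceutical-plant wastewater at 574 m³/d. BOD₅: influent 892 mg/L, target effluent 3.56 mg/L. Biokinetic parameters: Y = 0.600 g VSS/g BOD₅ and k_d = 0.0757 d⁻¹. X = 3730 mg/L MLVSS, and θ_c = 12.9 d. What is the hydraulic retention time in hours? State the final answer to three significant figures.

Steady-state biomass mass balance: V·X·(1 + k_d·θ_c) = Y·Q·(S₀ − S)·θ_c, so V = 0.600 × 574 × (892 − 3.56) × 12.9 / [3730 × (1 + 0.0757 × 12.9)] = 3.95×10^6 / 7372 = 535.4 m³.
τ = V/Q = 535.4/574 = 0.9327 d, or 22.39 h.

τ ≈ 22.4 h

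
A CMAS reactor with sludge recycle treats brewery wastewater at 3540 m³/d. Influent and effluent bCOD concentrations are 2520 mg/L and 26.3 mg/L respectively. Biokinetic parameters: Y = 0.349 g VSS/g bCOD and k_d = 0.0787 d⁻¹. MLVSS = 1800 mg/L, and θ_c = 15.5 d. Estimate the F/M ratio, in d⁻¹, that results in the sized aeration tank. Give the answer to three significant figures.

F/M ≈ 0.415 d⁻¹

Rearranging the biomass balance for a CMAS with decay, V = Y·Q·ΔS·θ_c / [X·(1+k_d θ_c)] = 0.349 × 3540 × (2520 − 26.3) × 15.5 / [1800 × (1 + 0.0787 × 15.5)] = 4.78×10^7 / 3996 = 11951 m³.
F/M = applied load / biomass = Q·S₀/(V·X) = 3540 × 2520 / (11951 × 1800) = 0.4147 d⁻¹.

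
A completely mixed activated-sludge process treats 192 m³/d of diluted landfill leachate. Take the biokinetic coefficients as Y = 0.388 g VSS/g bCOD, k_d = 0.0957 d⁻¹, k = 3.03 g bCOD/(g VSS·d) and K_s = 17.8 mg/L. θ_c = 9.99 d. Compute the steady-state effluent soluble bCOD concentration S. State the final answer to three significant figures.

S ≈ 3.56 mg/L

For a completely mixed reactor with recycle the Lawrence–McCarty relation gives S = K_s·(1 + k_d·θ_c) / [θ_c·(Y·k − k_d) − 1] = 17.8 × (1 + 0.0957 × 9.99) / [9.99 × (0.388 × 3.03 − 0.0957) − 1] = 34.82 / 9.789 = 3.557 mg/L.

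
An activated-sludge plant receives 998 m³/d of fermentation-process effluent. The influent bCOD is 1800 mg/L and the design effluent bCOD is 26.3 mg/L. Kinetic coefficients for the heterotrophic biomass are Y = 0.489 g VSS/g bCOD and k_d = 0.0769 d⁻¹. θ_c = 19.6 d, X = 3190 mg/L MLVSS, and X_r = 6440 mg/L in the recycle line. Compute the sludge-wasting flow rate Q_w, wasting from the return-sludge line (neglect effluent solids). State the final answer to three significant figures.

Steady-state biomass mass balance: V·X·(1 + k_d·θ_c) = Y·Q·(S₀ − S)·θ_c, so V = 0.489 × 998 × (1800 − 26.3) × 19.6 / [3190 × (1 + 0.0769 × 19.6)] = 1.7×10^7 / 7998 = 2121 m³.
Wasting from the return line (neglecting effluent solids): Q_w = V·X / (θ_c·X_r) = 2121 × 3190 / (19.6 × 6440) = 53.61 m³/d.

Q_w ≈ 53.6 m³/d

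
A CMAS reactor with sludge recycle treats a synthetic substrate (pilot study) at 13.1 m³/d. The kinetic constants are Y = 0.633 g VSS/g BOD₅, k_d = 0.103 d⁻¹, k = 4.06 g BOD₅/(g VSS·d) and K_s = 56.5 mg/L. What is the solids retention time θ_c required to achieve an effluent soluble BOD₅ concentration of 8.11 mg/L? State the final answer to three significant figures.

At the target effluent, Y k S/(K_s+S) = 0.633×4.06×8.11/64.61 = 0.3226 d⁻¹.
θ_c = 1/(μ − k_d) = 1/(0.3226 − 0.103) = 1/0.2196 = 4.554 d.

θ_c ≈ 4.55 d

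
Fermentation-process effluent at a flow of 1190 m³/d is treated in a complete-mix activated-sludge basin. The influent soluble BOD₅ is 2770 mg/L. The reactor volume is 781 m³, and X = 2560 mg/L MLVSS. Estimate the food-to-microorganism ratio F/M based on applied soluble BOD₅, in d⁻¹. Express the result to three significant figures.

F/M = applied load / biomass = Q·S₀/(V·X) = 1190 × 2770 / (781.0 × 2560) = 1.649 d⁻¹.

F/M ≈ 1.65 d⁻¹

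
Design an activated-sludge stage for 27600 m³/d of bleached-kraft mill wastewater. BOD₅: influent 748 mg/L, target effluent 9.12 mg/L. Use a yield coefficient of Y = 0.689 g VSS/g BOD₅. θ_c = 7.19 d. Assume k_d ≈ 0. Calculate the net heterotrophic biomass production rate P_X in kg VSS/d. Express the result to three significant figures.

Since k_d ≈ 0, Y_obs = Y = 0.689 g VSS/g BOD₅.
ΔS = 748 − 9.12 = 738.9 mg/L, so the substrate removal rate is 27600 × 738.9/1000 = 20393 kg BOD₅/d.
P_X = Y_obs · Q(S₀ − S) = 0.6890 × 20393 = 14051 kg VSS/d.

P_X ≈ 14100 kg VSS/d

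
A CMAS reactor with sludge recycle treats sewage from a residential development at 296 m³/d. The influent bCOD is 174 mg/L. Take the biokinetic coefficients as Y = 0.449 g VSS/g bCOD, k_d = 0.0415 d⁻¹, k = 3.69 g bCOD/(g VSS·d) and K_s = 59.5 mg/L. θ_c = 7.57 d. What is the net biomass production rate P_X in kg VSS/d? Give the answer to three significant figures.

Effluent substrate depends only on kinetics and SRT: S = K_s(1 + k_d θ_c) / [θ_c(Yk − k_d) − 1] = 59.5 × (1 + 0.0415 × 7.57) / [7.57 × (0.449 × 3.69 − 0.0415) − 1] = 78.19 / 11.23 = 6.964 mg/L.
The observed yield is Y_obs = Y/(1 + k_d·θ_c) = 0.449 / (1 + 0.0415 × 7.57) = 0.449 / 1.314 = 0.3417 g VSS per g bCOD removed.
Substrate removed = Q·(S₀ − S) = 296 m³/d × (174 − 6.96) g/m³ = 4.94×10^4 g/d = 49.44 kg/d.
Net biomass production P_X = Y_obs × Q·(S₀ − S) = 0.3417 × 49.44 = 16.89 kg VSS/d.

P_X ≈ 16.9 kg VSS/d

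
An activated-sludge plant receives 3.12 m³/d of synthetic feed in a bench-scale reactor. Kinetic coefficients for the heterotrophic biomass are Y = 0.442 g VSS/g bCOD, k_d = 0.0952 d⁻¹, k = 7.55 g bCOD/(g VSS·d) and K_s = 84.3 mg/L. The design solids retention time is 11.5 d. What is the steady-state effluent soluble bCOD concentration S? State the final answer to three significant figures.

S ≈ 4.87 mg/L

For a completely mixed reactor with recycle the Lawrence–McCarty relation gives S = K_s·(1 + k_d·θ_c) / [θ_c·(Y·k − k_d) − 1] = 84.3 × (1 + 0.0952 × 11.5) / [11.5 × (0.442 × 7.55 − 0.0952) − 1] = 176.6 / 36.28 = 4.867 mg/L.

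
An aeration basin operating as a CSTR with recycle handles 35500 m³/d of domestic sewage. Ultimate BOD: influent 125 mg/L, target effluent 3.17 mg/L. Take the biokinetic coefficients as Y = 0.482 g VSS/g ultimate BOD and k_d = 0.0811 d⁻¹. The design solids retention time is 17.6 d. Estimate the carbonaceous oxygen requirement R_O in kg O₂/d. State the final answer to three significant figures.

R_O ≈ 3110 kg O₂/d

Observed yield with endogenous decay: Y_obs = Y / (1 + k_d·θ_c) = 0.482 / (1 + 0.0811 × 17.6) = 0.482 / 2.427 = 0.1986 g VSS/g ultimate BOD.
Q·(S₀ − S) = 35500 × (125 − 3.17) × 10⁻³ = 4325 kg/d removed.
P_X = Y_obs·Q·(S₀ − S) = 0.1986 × 4325 = 858.8 kg VSS/d.
Carbonaceous O₂ demand = substrate oxidised − cell-mass equivalent = 4325 − 1.42 × 858.8 = 3105 kg O₂/d.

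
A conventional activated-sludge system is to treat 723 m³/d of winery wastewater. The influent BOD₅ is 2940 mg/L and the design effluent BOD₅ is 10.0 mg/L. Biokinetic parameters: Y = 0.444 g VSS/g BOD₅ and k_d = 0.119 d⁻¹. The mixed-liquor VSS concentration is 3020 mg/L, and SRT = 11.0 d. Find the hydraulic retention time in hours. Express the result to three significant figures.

From the SRT design equation V = Y Q (S₀−S) θ_c / [X (1 + k_d θ_c)] = 0.444 × 723 × (2940 − 10.0) × 11.0 / [3020 × (1 + 0.119 × 11.0)] = 1.03×10^7 / 6973 = 1484 m³.
HRT = V/Q = 1484 m³ / 723 m³·d⁻¹ = 2.052 d × 24 = 49.25 h.

τ ≈ 49.3 h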